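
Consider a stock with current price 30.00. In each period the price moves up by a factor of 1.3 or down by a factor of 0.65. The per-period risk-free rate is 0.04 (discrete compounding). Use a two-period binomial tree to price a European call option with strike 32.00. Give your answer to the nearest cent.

Risk-neutral probability p = (1 + 0.04 − 0.65)/(1.3 − 0.65) = 0.3900/0.6500 = 0.6000
Terminal stock prices: S_uu = 50.7, S_ud = 25.35, S_dd = 12.68
Terminal payoffs (S − K): max(18.7, 0) = 18.7, max(-6.65, 0) = 0, max(-19.32, 0) = 0
Node u (S = 39): V_u = 1/1.04·[0.6000·18.7000 + 0.4000·0.0000] = 10.7885
Node d (S = 19.5): V_d = 1/1.04·[0.6000·0.0000 + 0.4000·0.0000] = 0.0000
Node 0 (S = 30): V_0 = 1/1.04·[0.6000·10.7885 + 0.4000·0.0000] = 6.2241

6.22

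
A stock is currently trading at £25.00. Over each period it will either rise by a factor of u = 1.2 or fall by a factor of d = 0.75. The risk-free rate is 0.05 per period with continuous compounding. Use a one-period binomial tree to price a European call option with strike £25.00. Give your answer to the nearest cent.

£3.18

Risk-neutral probability p = (e^0.05 − 0.75)/(1.2 − 0.75) = 0.3013/0.4500 = 0.6695
Terminal stock prices: S_u = 30, S_d = 18.75
Terminal payoffs (S − K): max(5, 0) = 5, max(-6.25, 0) = 0
Node 0 (S = 25): V_0 = e^(−0.05)·[0.6695·5.0000 + 0.3305·0.0000] = 3.1842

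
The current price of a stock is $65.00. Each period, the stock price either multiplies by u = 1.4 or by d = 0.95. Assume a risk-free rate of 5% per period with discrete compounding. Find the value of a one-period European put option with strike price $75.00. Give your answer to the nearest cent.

$9.81

Risk-neutral probability p = (1 + 0.05 − 0.95)/(1.4 − 0.95) = 0.1000/0.4500 = 0.2222
Terminal stock prices: S_u = 91, S_d = 61.75
Terminal payoffs (K − S): max(-16, 0) = 0, max(13.25, 0) = 13.25
Node 0 (S = 65): V_0 = 1/1.05·[0.2222·0.0000 + 0.7778·13.2500] = 9.8148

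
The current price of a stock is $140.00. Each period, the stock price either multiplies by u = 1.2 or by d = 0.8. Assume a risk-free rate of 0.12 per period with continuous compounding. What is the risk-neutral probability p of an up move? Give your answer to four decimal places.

Risk-neutral probability p = (e^0.12 − 0.8)/(1.2 − 0.8) = 0.3275/0.4000 = 0.8187

p = 0.8187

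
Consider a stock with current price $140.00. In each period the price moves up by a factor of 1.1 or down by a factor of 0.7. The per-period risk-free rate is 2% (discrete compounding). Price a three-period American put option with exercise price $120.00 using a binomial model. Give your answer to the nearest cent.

Risk-neutral probability p = (1 + 0.02 − 0.7)/(1.1 − 0.7) = 0.3200/0.4000 = 0.8000
Terminal stock prices: S_uuu = 186.3, S_uud = 118.6, S_udd = 75.46, S_ddd = 48.02
Terminal payoffs (K − S): max(-66.34, 0) = 0, max(1.42, 0) = 1.42, max(44.54, 0) = 44.54, max(71.98, 0) = 71.98
Node uu (S = 169.4): continuation = 1/1.02·[0.8000·0.0000 + 0.2000·1.4200] = 0.2784; exercise value = 0.0000 ≤ continuation, so V_uu = 0.2784
Node ud (S = 107.8): continuation = 1/1.02·[0.8000·1.4200 + 0.2000·44.5400] = 9.8471; exercise value = 12.2000 > continuation, so V_ud = 12.2000 (exercise)
Node dd (S = 68.6): continuation = 1/1.02·[0.8000·44.5400 + 0.2000·71.9800] = 49.0471; exercise value = 51.4000 > continuation, so V_dd = 51.4000 (exercise)
Node u (S = 154): continuation = 1/1.02·[0.8000·0.2784 + 0.2000·12.2000] = 2.6105; exercise value = 0.0000 ≤ continuation, so V_u = 2.6105
Node d (S = 98): continuation = 1/1.02·[0.8000·12.2000 + 0.2000·51.4000] = 19.6471; exercise value = 22.0000 > continuation, so V_d = 22.0000 (exercise)
Node 0 (S = 140): continuation = 1/1.02·[0.8000·2.6105 + 0.2000·22.0000] = 6.3612; exercise value = 0.0000 ≤ continuation, so V_0 = 6.3612

$6.36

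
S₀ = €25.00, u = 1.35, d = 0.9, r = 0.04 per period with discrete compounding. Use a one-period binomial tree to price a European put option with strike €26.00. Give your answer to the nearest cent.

€2.32

Risk-neutral probability p = (1 + 0.04 − 0.9)/(1.35 − 0.9) = 0.1400/0.4500 = 0.3111
Terminal stock prices: S_u = 33.75, S_d = 22.5
Terminal payoffs (K − S): max(-7.75, 0) = 0, max(3.5, 0) = 3.5
Node 0 (S = 25): V_0 = 1/1.04·[0.3111·0.0000 + 0.6889·3.5000] = 2.3184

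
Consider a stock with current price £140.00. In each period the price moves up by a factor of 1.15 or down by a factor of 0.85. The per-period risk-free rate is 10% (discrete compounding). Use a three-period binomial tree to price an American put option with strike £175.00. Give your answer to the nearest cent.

£35.00

Risk-neutral probability p = (1 + 0.1 − 0.85)/(1.15 − 0.85) = 0.2500/0.3000 = 0.8333
Terminal stock prices: S_uuu = 212.9, S_uud = 157.4, S_udd = 116.3, S_ddd = 85.98
Terminal payoffs (K − S): max(-37.92, 0) = 0, max(17.62, 0) = 17.62, max(58.68, 0) = 58.68, max(89.02, 0) = 89.02
Node uu (S = 185.1): continuation = 1/1.1·[0.8333·0.0000 + 0.1667·17.6225] = 2.6701; exercise value = 0.0000 ≤ continuation, so V_uu = 2.6701
Node ud (S = 136.8): continuation = 1/1.1·[0.8333·17.6225 + 0.1667·58.6775] = 22.2409; exercise value = 38.1500 > continuation, so V_ud = 38.1500 (exercise)
Node dd (S = 101.1): continuation = 1/1.1·[0.8333·58.6775 + 0.1667·89.0225] = 57.9409; exercise value = 73.8500 > continuation, so V_dd = 73.8500 (exercise)
Node u (S = 161): continuation = 1/1.1·[0.8333·2.6701 + 0.1667·38.1500] = 7.8031; exercise value = 14.0000 > continuation, so V_u = 14.0000 (exercise)
Node d (S = 119): continuation = 1/1.1·[0.8333·38.1500 + 0.1667·73.8500] = 40.0909; exercise value = 56.0000 > continuation, so V_d = 56.0000 (exercise)
Node 0 (S = 140): continuation = 1/1.1·[0.8333·14.0000 + 0.1667·56.0000] = 19.0909; exercise value = 35.0000 > continuation, so V_0 = 35.0000 (exercise)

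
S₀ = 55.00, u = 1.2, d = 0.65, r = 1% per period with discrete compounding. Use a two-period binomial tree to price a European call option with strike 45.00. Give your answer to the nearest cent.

14.36

Risk-neutral probability p = (1 + 0.01 − 0.65)/(1.2 − 0.65) = 0.3600/0.5500 = 0.6545
Terminal stock prices: S_uu = 79.2, S_ud = 42.9, S_dd = 23.24
Terminal payoffs (S − K): max(34.2, 0) = 34.2, max(-2.1, 0) = 0, max(-21.76, 0) = 0
Node u (S = 66): V_u = 1/1.01·[0.6545·34.2000 + 0.3455·0.0000] = 22.1638
Node d (S = 35.75): V_d = 1/1.01·[0.6545·0.0000 + 0.3455·0.0000] = 0.0000
Node 0 (S = 55): V_0 = 1/1.01·[0.6545·22.1638 + 0.3455·0.0000] = 14.3636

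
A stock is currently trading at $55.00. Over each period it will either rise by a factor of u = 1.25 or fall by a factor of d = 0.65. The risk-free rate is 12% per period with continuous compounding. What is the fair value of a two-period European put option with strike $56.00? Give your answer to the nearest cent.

Risk-neutral probability p = (e^0.12 − 0.65)/(1.25 − 0.65) = 0.4775/0.6000 = 0.7958
Terminal stock prices: S_uu = 85.94, S_ud = 44.69, S_dd = 23.24
Terminal payoffs (K − S): max(-29.94, 0) = 0, max(11.31, 0) = 11.31, max(32.76, 0) = 32.76
Node u (S = 68.75): V_u = e^(−0.12)·[0.7958·0.0000 + 0.2042·11.3125] = 2.0485
Node d (S = 35.75): V_d = e^(−0.12)·[0.7958·11.3125 + 0.2042·32.7625] = 13.9175
Node 0 (S = 55): V_0 = e^(−0.12)·[0.7958·2.0485 + 0.2042·13.9175] = 3.9662

$3.97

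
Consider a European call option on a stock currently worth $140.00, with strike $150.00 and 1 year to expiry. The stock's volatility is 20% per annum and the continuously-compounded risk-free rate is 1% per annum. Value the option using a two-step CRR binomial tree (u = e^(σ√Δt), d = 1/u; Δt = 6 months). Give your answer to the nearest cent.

$8.24

CRR parameters: u = e^(σ√Δt) = e^(0.2·√0.5) = 1.1519, d = 1/u = 0.8681
Per-period rate: rΔt = 0.01·0.5 = 0.005, so R = e^0.005 = 1.0050
Risk-neutral probability p = (e^0.005 − 0.8681)/(1.1519 − 0.8681) = 0.1369/0.2838 = 0.4824
Terminal stock prices: S_uu = 185.8, S_ud = 140, S_dd = 105.5
Terminal payoffs (S − K): max(35.77, 0) = 35.77, max(-10, 0) = 0, max(-44.49, 0) = 0
Node u (S = 161.3): V_u = e^(−0.005)·[0.4824·35.7655 + 0.5176·0.0000] = 17.1660
Node d (S = 121.5): V_d = e^(−0.005)·[0.4824·0.0000 + 0.5176·0.0000] = 0.0000
Node 0 (S = 140): V_0 = e^(−0.005)·[0.4824·17.1660 + 0.5176·0.0000] = 8.2390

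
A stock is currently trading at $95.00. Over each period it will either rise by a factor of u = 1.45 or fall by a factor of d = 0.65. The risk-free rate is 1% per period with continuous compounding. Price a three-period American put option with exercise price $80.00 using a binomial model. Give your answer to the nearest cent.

$17.58

Risk-neutral probability p = (e^0.01 − 0.65)/(1.45 − 0.65) = 0.3601/0.8000 = 0.4501
Terminal stock prices: S_uuu = 289.6, S_uud = 129.8, S_udd = 58.2, S_ddd = 26.09
Terminal payoffs (K − S): max(-209.6, 0) = 0, max(-49.83, 0) = 0, max(21.8, 0) = 21.8, max(53.91, 0) = 53.91
Node uu (S = 199.7): continuation = e^(−0.01)·[0.4501·0.0000 + 0.5499·0.0000] = 0.0000; exercise value = 0.0000 ≤ continuation, so V_uu = 0.0000
Node ud (S = 89.54): continuation = e^(−0.01)·[0.4501·0.0000 + 0.5499·21.8006] = 11.8697; exercise value = 0.0000 ≤ continuation, so V_ud = 11.8697
Node dd (S = 40.14): continuation = e^(−0.01)·[0.4501·21.8006 + 0.5499·53.9106] = 39.0665; exercise value = 39.8625 > continuation, so V_dd = 39.8625 (exercise)
Node u (S = 137.8): continuation = e^(−0.01)·[0.4501·0.0000 + 0.5499·11.8697] = 6.4626; exercise value = 0.0000 ≤ continuation, so V_u = 6.4626
Node d (S = 61.75): continuation = e^(−0.01)·[0.4501·11.8697 + 0.5499·39.8625] = 26.9927; exercise value = 18.2500 ≤ continuation, so V_d = 26.9927
Node 0 (S = 95): continuation = e^(−0.01)·[0.4501·6.4626 + 0.5499·26.9927] = 17.5762; exercise value = 0.0000 ≤ continuation, so V_0 = 17.5762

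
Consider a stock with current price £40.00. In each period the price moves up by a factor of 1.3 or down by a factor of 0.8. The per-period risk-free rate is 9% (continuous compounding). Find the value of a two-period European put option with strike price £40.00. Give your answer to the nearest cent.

£2.04

Risk-neutral probability p = (e^0.09 − 0.8)/(1.3 − 0.8) = 0.2942/0.5000 = 0.5883
Terminal stock prices: S_uu = 67.6, S_ud = 41.6, S_dd = 25.6
Terminal payoffs (K − S): max(-27.6, 0) = 0, max(-1.6, 0) = 0, max(14.4, 0) = 14.4
Node u (S = 52): V_u = e^(−0.09)·[0.5883·0.0000 + 0.4117·0.0000] = 0.0000
Node d (S = 32): V_d = e^(−0.09)·[0.5883·0.0000 + 0.4117·14.4000] = 5.4176
Node 0 (S = 40): V_0 = e^(−0.09)·[0.5883·0.0000 + 0.4117·5.4176] = 2.0382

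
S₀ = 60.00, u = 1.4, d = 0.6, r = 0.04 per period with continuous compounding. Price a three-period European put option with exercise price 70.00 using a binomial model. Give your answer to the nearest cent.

16.33

Risk-neutral probability p = (e^0.04 − 0.6)/(1.4 − 0.6) = 0.4408/0.8000 = 0.5510
Terminal stock prices: S_uuu = 164.6, S_uud = 70.56, S_udd = 30.24, S_ddd = 12.96
Terminal payoffs (K − S): max(-94.64, 0) = 0, max(-0.56, 0) = 0, max(39.76, 0) = 39.76, max(57.04, 0) = 57.04
Node uu (S = 117.6): V_uu = e^(−0.04)·[0.5510·0.0000 + 0.4490·0.0000] = 0.0000
Node ud (S = 50.4): V_ud = e^(−0.04)·[0.5510·0.0000 + 0.4490·39.7600] = 17.1517
Node dd (S = 21.6): V_dd = e^(−0.04)·[0.5510·39.7600 + 0.4490·57.0400] = 45.6553
Node u (S = 84): V_u = e^(−0.04)·[0.5510·0.0000 + 0.4490·17.1517] = 7.3989
Node d (S = 36): V_d = e^(−0.04)·[0.5510·17.1517 + 0.4490·45.6553] = 28.7751
Node 0 (S = 60): V_0 = e^(−0.04)·[0.5510·7.3989 + 0.4490·28.7751] = 16.3301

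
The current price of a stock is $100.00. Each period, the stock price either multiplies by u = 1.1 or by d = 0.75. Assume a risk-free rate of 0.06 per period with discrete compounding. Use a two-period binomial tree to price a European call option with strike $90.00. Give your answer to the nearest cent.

Risk-neutral probability p = (1 + 0.06 − 0.75)/(1.1 − 0.75) = 0.3100/0.3500 = 0.8857
Terminal stock prices: S_uu = 121, S_ud = 82.5, S_dd = 56.25
Terminal payoffs (S − K): max(31, 0) = 31, max(-7.5, 0) = 0, max(-33.75, 0) = 0
Node u (S = 110): V_u = 1/1.06·[0.8857·31.0000 + 0.1143·0.0000] = 25.9030
Node d (S = 75): V_d = 1/1.06·[0.8857·0.0000 + 0.1143·0.0000] = 0.0000
Node 0 (S = 100): V_0 = 1/1.06·[0.8857·25.9030 + 0.1143·0.0000] = 21.6440

$21.64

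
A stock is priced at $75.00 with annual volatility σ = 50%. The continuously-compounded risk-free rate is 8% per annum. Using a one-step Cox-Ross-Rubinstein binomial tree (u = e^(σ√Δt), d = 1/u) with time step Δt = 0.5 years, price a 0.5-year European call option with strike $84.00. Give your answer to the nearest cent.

$10.28

CRR parameters: u = e^(σ√Δt) = e^(0.5·√0.5) = 1.4241, d = 1/u = 0.7022
Per-period rate: rΔt = 0.08·0.5 = 0.04, so R = e^0.04 = 1.0408
Risk-neutral probability p = (e^0.04 − 0.7022)/(1.4241 − 0.7022) = 0.3386/0.7219 = 0.4691
Terminal stock prices: S_u = 106.8, S_d = 52.66
Terminal payoffs (S − K): max(22.81, 0) = 22.81, max(-31.34, 0) = 0
Node 0 (S = 75): V_0 = e^(−0.04)·[0.4691·22.8089 + 0.5309·0.0000] = 10.2791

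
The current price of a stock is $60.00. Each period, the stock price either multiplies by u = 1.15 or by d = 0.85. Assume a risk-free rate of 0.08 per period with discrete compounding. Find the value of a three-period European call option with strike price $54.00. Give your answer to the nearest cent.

$17.72

Risk-neutral probability p = (1 + 0.08 − 0.85)/(1.15 − 0.85) = 0.2300/0.3000 = 0.7667
Terminal stock prices: S_uuu = 91.25, S_uud = 67.45, S_udd = 49.85, S_ddd = 36.85
Terminal payoffs (S − K): max(37.25, 0) = 37.25, max(13.45, 0) = 13.45, max(-4.148, 0) = 0, max(-17.15, 0) = 0
Node uu (S = 79.35): V_uu = 1/1.08·[0.7667·37.2525 + 0.2333·13.4475] = 29.3500
Node ud (S = 58.65): V_ud = 1/1.08·[0.7667·13.4475 + 0.2333·0.0000] = 9.5461
Node dd (S = 43.35): V_dd = 1/1.08·[0.7667·0.0000 + 0.2333·0.0000] = 0.0000
Node u (S = 69): V_u = 1/1.08·[0.7667·29.3500 + 0.2333·9.5461] = 22.8973
Node d (S = 51): V_d = 1/1.08·[0.7667·9.5461 + 0.2333·0.0000] = 6.7765
Node 0 (S = 60): V_0 = 1/1.08·[0.7667·22.8973 + 0.2333·6.7765] = 17.7183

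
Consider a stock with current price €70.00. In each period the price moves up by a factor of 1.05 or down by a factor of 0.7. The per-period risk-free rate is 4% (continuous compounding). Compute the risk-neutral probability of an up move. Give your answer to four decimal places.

p = 0.9737

Risk-neutral probability p = (e^0.04 − 0.7)/(1.05 − 0.7) = 0.3408/0.3500 = 0.9737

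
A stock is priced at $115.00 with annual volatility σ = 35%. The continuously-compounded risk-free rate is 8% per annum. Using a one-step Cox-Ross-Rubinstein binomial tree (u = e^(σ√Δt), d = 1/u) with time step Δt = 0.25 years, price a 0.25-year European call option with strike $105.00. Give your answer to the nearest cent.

$16.11

CRR parameters: u = e^(σ√Δt) = e^(0.35·√0.25) = 1.1912, d = 1/u = 0.8395
Per-period rate: rΔt = 0.08·0.25 = 0.02, so R = e^0.02 = 1.0202
Risk-neutral probability p = (e^0.02 − 0.8395)/(1.1912 − 0.8395) = 0.1807/0.3518 = 0.5138
Terminal stock prices: S_u = 137, S_d = 96.54
Terminal payoffs (S − K): max(31.99, 0) = 31.99, max(-8.462, 0) = 0
Node 0 (S = 115): V_0 = e^(−0.02)·[0.5138·31.9933 + 0.4862·0.0000] = 16.1122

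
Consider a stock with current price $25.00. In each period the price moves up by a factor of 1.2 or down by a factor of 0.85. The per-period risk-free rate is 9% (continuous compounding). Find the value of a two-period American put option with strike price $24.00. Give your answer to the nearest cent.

$0.76

Risk-neutral probability p = (e^0.09 − 0.85)/(1.2 − 0.85) = 0.2442/0.3500 = 0.6976
Terminal stock prices: S_uu = 36, S_ud = 25.5, S_dd = 18.06
Terminal payoffs (K − S): max(-12, 0) = 0, max(-1.5, 0) = 0, max(5.938, 0) = 5.938
Node u (S = 30): continuation = e^(−0.09)·[0.6976·0.0000 + 0.3024·0.0000] = 0.0000; exercise value = 0.0000 ≤ continuation, so V_u = 0.0000
Node d (S = 21.25): continuation = e^(−0.09)·[0.6976·0.0000 + 0.3024·5.9375] = 1.6407; exercise value = 2.7500 > continuation, so V_d = 2.7500 (exercise)
Node 0 (S = 25): continuation = e^(−0.09)·[0.6976·0.0000 + 0.3024·2.7500] = 0.7599; exercise value = 0.0000 ≤ continuation, so V_0 = 0.7599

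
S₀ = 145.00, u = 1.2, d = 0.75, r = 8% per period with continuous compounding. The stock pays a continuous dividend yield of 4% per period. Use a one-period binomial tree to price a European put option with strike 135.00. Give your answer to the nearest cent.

8.57

Per-period risk-free factor R = e^0.08 = 1.0833; dividend-adjusted growth = e^(0.08−0.04) = 1.0408.
Risk-neutral probability p = (1.0408 − 0.75)/(1.2 − 0.75) = 0.2908/0.4500 = 0.6462
Terminal stock prices: S_u = 174, S_d = 108.8
Terminal payoffs (K − S): max(-39, 0) = 0, max(26.25, 0) = 26.25
Node 0 (S = 145): V_0 = e^(−0.08)·[0.6462·0.0000 + 0.3538·26.2500] = 8.5721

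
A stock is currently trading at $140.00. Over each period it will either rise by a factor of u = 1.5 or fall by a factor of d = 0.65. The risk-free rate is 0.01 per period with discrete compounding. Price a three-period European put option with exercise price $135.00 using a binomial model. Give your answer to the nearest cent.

Risk-neutral probability p = (1 + 0.01 − 0.65)/(1.5 − 0.65) = 0.3600/0.8500 = 0.4235
Terminal stock prices: S_uuu = 472.5, S_uud = 204.8, S_udd = 88.73, S_ddd = 38.45
Terminal payoffs (K − S): max(-337.5, 0) = 0, max(-69.75, 0) = 0, max(46.27, 0) = 46.27, max(96.55, 0) = 96.55
Node uu (S = 315): V_uu = 1/1.01·[0.4235·0.0000 + 0.5765·0.0000] = 0.0000
Node ud (S = 136.5): V_ud = 1/1.01·[0.4235·0.0000 + 0.5765·46.2750] = 26.4121
Node dd (S = 59.15): V_dd = 1/1.01·[0.4235·46.2750 + 0.5765·96.5525] = 74.5134
Node u (S = 210): V_u = 1/1.01·[0.4235·0.0000 + 0.5765·26.4121] = 15.0750
Node d (S = 91): V_d = 1/1.01·[0.4235·26.4121 + 0.5765·74.5134] = 53.6050
Node 0 (S = 140): V_0 = 1/1.01·[0.4235·15.0750 + 0.5765·53.6050] = 36.9172

$36.92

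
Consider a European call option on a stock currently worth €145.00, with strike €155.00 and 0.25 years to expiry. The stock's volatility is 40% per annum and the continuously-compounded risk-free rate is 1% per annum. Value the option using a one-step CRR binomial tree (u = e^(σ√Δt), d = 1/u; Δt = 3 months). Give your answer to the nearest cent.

CRR parameters: u = e^(σ√Δt) = e^(0.4·√0.25) = 1.2214, d = 1/u = 0.8187
Per-period rate: rΔt = 0.01·0.25 = 0.0025, so R = e^0.0025 = 1.0025
Risk-neutral probability p = (e^0.0025 − 0.8187)/(1.2214 − 0.8187) = 0.1838/0.4027 = 0.4564
Terminal stock prices: S_u = 177.1, S_d = 118.7
Terminal payoffs (S − K): max(22.1, 0) = 22.1, max(-36.28, 0) = 0
Node 0 (S = 145): V_0 = e^(−0.0025)·[0.4564·22.1034 + 0.5436·0.0000] = 10.0624

€10.06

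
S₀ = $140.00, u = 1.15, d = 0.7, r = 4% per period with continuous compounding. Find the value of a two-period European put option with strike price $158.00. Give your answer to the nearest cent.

$20.23

Risk-neutral probability p = (e^0.04 − 0.7)/(1.15 − 0.7) = 0.3408/0.4500 = 0.7574
Terminal stock prices: S_uu = 185.1, S_ud = 112.7, S_dd = 68.6
Terminal payoffs (K − S): max(-27.15, 0) = 0, max(45.3, 0) = 45.3, max(89.4, 0) = 89.4
Node u (S = 161): V_u = e^(−0.04)·[0.7574·0.0000 + 0.2426·45.3000] = 10.5607
Node d (S = 98): V_d = e^(−0.04)·[0.7574·45.3000 + 0.2426·89.4000] = 53.8047
Node 0 (S = 140): V_0 = e^(−0.04)·[0.7574·10.5607 + 0.2426·53.8047] = 20.2280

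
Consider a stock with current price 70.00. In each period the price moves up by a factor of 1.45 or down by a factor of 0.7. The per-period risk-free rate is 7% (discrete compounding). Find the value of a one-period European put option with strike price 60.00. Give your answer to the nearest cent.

Risk-neutral probability p = (1 + 0.07 − 0.7)/(1.45 − 0.7) = 0.3700/0.7500 = 0.4933
Terminal stock prices: S_u = 101.5, S_d = 49
Terminal payoffs (K − S): max(-41.5, 0) = 0, max(11, 0) = 11
Node 0 (S = 70): V_0 = 1/1.07·[0.4933·0.0000 + 0.5067·11.0000] = 5.2087

5.21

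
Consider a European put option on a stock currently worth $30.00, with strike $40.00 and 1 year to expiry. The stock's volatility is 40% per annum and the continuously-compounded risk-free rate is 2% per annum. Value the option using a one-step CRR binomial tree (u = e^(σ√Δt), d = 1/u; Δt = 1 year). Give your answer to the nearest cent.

CRR parameters: u = e^(σ√Δt) = e^(0.4·√1) = 1.4918, d = 1/u = 0.6703
Per-period rate: rΔt = 0.02·1 = 0.02, so R = e^0.02 = 1.0202
Risk-neutral probability p = (e^0.02 − 0.6703)/(1.4918 − 0.6703) = 0.3499/0.8215 = 0.4259
Terminal stock prices: S_u = 44.75, S_d = 20.11
Terminal payoffs (K − S): max(-4.755, 0) = 0, max(19.89, 0) = 19.89
Node 0 (S = 30): V_0 = e^(−0.02)·[0.4259·0.0000 + 0.5741·19.8904] = 11.1929

$11.19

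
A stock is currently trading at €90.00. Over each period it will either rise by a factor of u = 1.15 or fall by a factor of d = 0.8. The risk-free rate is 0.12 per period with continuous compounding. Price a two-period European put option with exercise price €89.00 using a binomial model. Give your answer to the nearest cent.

Risk-neutral probability p = (e^0.12 − 0.8)/(1.15 − 0.8) = 0.3275/0.3500 = 0.9357
Terminal stock prices: S_uu = 119, S_ud = 82.8, S_dd = 57.6
Terminal payoffs (K − S): max(-30.02, 0) = 0, max(6.2, 0) = 6.2, max(31.4, 0) = 31.4
Node u (S = 103.5): V_u = e^(−0.12)·[0.9357·0.0000 + 0.0643·6.2000] = 0.3536
Node d (S = 72): V_d = e^(−0.12)·[0.9357·6.2000 + 0.0643·31.4000] = 6.9359
Node 0 (S = 90): V_0 = e^(−0.12)·[0.9357·0.3536 + 0.0643·6.9359] = 0.6889

€0.69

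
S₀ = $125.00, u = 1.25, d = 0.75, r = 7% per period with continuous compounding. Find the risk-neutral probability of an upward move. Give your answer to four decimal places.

p = 0.6450

Risk-neutral probability p = (e^0.07 − 0.75)/(1.25 − 0.75) = 0.3225/0.5000 = 0.6450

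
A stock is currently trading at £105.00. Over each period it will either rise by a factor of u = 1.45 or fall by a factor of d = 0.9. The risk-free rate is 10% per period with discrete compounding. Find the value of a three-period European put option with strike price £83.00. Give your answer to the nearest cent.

£1.25

Risk-neutral probability p = (1 + 0.1 − 0.9)/(1.45 − 0.9) = 0.2000/0.5500 = 0.3636
Terminal stock prices: S_uuu = 320.1, S_uud = 198.7, S_udd = 123.3, S_ddd = 76.55
Terminal payoffs (K − S): max(-237.1, 0) = 0, max(-115.7, 0) = 0, max(-40.32, 0) = 0, max(6.455, 0) = 6.455
Node uu (S = 220.8): V_uu = 1/1.1·[0.3636·0.0000 + 0.6364·0.0000] = 0.0000
Node ud (S = 137): V_ud = 1/1.1·[0.3636·0.0000 + 0.6364·0.0000] = 0.0000
Node dd (S = 85.05): V_dd = 1/1.1·[0.3636·0.0000 + 0.6364·6.4550] = 3.7343
Node u (S = 152.2): V_u = 1/1.1·[0.3636·0.0000 + 0.6364·0.0000] = 0.0000
Node d (S = 94.5): V_d = 1/1.1·[0.3636·0.0000 + 0.6364·3.7343] = 2.1603
Node 0 (S = 105): V_0 = 1/1.1·[0.3636·0.0000 + 0.6364·2.1603] = 1.2498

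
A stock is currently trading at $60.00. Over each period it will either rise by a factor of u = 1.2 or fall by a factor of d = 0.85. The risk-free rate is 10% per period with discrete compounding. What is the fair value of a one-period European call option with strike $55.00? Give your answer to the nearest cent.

$11.04

Risk-neutral probability p = (1 + 0.1 − 0.85)/(1.2 − 0.85) = 0.2500/0.3500 = 0.7143
Terminal stock prices: S_u = 72, S_d = 51
Terminal payoffs (S − K): max(17, 0) = 17, max(-4, 0) = 0
Node 0 (S = 60): V_0 = 1/1.1·[0.7143·17.0000 + 0.2857·0.0000] = 11.0390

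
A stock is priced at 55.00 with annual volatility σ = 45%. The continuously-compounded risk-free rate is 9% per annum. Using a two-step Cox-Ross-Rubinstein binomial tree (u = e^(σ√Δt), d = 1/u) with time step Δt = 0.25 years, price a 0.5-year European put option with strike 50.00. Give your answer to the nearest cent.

3.65

CRR parameters: u = e^(σ√Δt) = e^(0.45·√0.25) = 1.2523, d = 1/u = 0.7985
Per-period rate: rΔt = 0.09·0.25 = 0.0225, so R = e^0.0225 = 1.0228
Risk-neutral probability p = (e^0.0225 − 0.7985)/(1.2523 − 0.7985) = 0.2242/0.4538 = 0.4941
Terminal stock prices: S_uu = 86.26, S_ud = 55, S_dd = 35.07
Terminal payoffs (K − S): max(-36.26, 0) = 0, max(-5, 0) = 0, max(14.93, 0) = 14.93
Node u (S = 68.88): V_u = e^(−0.0225)·[0.4941·0.0000 + 0.5059·0.0000] = 0.0000
Node d (S = 43.92): V_d = e^(−0.0225)·[0.4941·0.0000 + 0.5059·14.9305] = 7.3848
Node 0 (S = 55): V_0 = e^(−0.0225)·[0.4941·0.0000 + 0.5059·7.3848] = 3.6527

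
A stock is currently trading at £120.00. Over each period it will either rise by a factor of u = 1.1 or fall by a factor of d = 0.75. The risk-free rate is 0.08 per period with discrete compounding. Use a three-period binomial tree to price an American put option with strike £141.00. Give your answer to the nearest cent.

£21.00

Risk-neutral probability p = (1 + 0.08 − 0.75)/(1.1 − 0.75) = 0.3300/0.3500 = 0.9429
Terminal stock prices: S_uuu = 159.7, S_uud = 108.9, S_udd = 74.25, S_ddd = 50.62
Terminal payoffs (K − S): max(-18.72, 0) = 0, max(32.1, 0) = 32.1, max(66.75, 0) = 66.75, max(90.38, 0) = 90.38
Node uu (S = 145.2): continuation = 1/1.08·[0.9429·0.0000 + 0.0571·32.1000] = 1.6984; exercise value = 0.0000 ≤ continuation, so V_uu = 1.6984
Node ud (S = 99): continuation = 1/1.08·[0.9429·32.1000 + 0.0571·66.7500] = 31.5556; exercise value = 42.0000 > continuation, so V_ud = 42.0000 (exercise)
Node dd (S = 67.5): continuation = 1/1.08·[0.9429·66.7500 + 0.0571·90.3750] = 63.0556; exercise value = 73.5000 > continuation, so V_dd = 73.5000 (exercise)
Node u (S = 132): continuation = 1/1.08·[0.9429·1.6984 + 0.0571·42.0000] = 3.7050; exercise value = 9.0000 > continuation, so V_u = 9.0000 (exercise)
Node d (S = 90): continuation = 1/1.08·[0.9429·42.0000 + 0.0571·73.5000] = 40.5556; exercise value = 51.0000 > continuation, so V_d = 51.0000 (exercise)
Node 0 (S = 120): continuation = 1/1.08·[0.9429·9.0000 + 0.0571·51.0000] = 10.5556; exercise value = 21.0000 > continuation, so V_0 = 21.0000 (exercise)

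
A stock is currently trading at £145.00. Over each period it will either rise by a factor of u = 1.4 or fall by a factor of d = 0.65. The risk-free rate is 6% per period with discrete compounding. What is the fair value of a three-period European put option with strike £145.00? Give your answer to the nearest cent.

£24.99

Risk-neutral probability p = (1 + 0.06 − 0.65)/(1.4 − 0.65) = 0.4100/0.7500 = 0.5467
Terminal stock prices: S_uuu = 397.9, S_uud = 184.7, S_udd = 85.77, S_ddd = 39.82
Terminal payoffs (K − S): max(-252.9, 0) = 0, max(-39.73, 0) = 0, max(59.23, 0) = 59.23, max(105.2, 0) = 105.2
Node uu (S = 284.2): V_uu = 1/1.06·[0.5467·0.0000 + 0.4533·0.0000] = 0.0000
Node ud (S = 132): V_ud = 1/1.06·[0.5467·0.0000 + 0.4533·59.2325] = 25.3321
Node dd (S = 61.26): V_dd = 1/1.06·[0.5467·59.2325 + 0.4533·105.1794] = 75.5300
Node u (S = 203): V_u = 1/1.06·[0.5467·0.0000 + 0.4533·25.3321] = 10.8339
Node d (S = 94.25): V_d = 1/1.06·[0.5467·25.3321 + 0.4533·75.5300] = 45.3665
Node 0 (S = 145): V_0 = 1/1.06·[0.5467·10.8339 + 0.4533·45.3665] = 24.9893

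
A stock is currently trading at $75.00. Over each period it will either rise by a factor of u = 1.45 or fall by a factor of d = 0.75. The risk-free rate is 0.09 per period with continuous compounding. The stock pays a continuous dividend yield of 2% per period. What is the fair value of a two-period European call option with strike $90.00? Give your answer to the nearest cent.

Per-period risk-free factor R = e^0.09 = 1.0942; dividend-adjusted growth = e^(0.09−0.02) = 1.0725.
Risk-neutral probability p = (1.0725 − 0.75)/(1.45 − 0.75) = 0.3225/0.7000 = 0.4607
Terminal stock prices: S_uu = 157.7, S_ud = 81.56, S_dd = 42.19
Terminal payoffs (S − K): max(67.69, 0) = 67.69, max(-8.438, 0) = 0, max(-47.81, 0) = 0
Node u (S = 108.8): V_u = e^(−0.09)·[0.4607·67.6875 + 0.5393·0.0000] = 28.5013
Node d (S = 56.25): V_d = e^(−0.09)·[0.4607·0.0000 + 0.5393·0.0000] = 0.0000
Node 0 (S = 75): V_0 = e^(−0.09)·[0.4607·28.5013 + 0.5393·0.0000] = 12.0011

$12.00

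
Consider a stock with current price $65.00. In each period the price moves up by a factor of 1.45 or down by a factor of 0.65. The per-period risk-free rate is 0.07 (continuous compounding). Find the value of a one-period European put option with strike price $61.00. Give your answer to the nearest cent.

Risk-neutral probability p = (e^0.07 − 0.65)/(1.45 − 0.65) = 0.4225/0.8000 = 0.5281
Terminal stock prices: S_u = 94.25, S_d = 42.25
Terminal payoffs (K − S): max(-33.25, 0) = 0, max(18.75, 0) = 18.75
Node 0 (S = 65): V_0 = e^(−0.07)·[0.5281·0.0000 + 0.4719·18.7500] = 8.2493

$8.25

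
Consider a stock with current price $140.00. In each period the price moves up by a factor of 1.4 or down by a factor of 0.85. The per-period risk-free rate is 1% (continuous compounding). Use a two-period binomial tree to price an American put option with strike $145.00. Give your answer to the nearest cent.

$21.61

Risk-neutral probability p = (e^0.01 − 0.85)/(1.4 − 0.85) = 0.1601/0.5500 = 0.2910
Terminal stock prices: S_uu = 274.4, S_ud = 166.6, S_dd = 101.1
Terminal payoffs (K − S): max(-129.4, 0) = 0, max(-21.6, 0) = 0, max(43.85, 0) = 43.85
Node u (S = 196): continuation = e^(−0.01)·[0.2910·0.0000 + 0.7090·0.0000] = 0.0000; exercise value = 0.0000 ≤ continuation, so V_u = 0.0000
Node d (S = 119): continuation = e^(−0.01)·[0.2910·0.0000 + 0.7090·43.8500] = 30.7803; exercise value = 26.0000 ≤ continuation, so V_d = 30.7803
Node 0 (S = 140): continuation = e^(−0.01)·[0.2910·0.0000 + 0.7090·30.7803] = 21.6061; exercise value = 5.0000 ≤ continuation, so V_0 = 21.6061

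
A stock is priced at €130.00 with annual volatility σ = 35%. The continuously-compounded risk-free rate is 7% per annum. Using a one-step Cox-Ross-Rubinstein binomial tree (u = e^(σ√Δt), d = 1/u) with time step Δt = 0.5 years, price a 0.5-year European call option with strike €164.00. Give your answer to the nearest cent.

CRR parameters: u = e^(σ√Δt) = e^(0.35·√0.5) = 1.2808, d = 1/u = 0.7808
Per-period rate: rΔt = 0.07·0.5 = 0.035, so R = e^0.035 = 1.0356
Risk-neutral probability p = (e^0.035 − 0.7808)/(1.2808 − 0.7808) = 0.2549/0.5000 = 0.5097
Terminal stock prices: S_u = 166.5, S_d = 101.5
Terminal payoffs (S − K): max(2.504, 0) = 2.504, max(-62.5, 0) = 0
Node 0 (S = 130): V_0 = e^(−0.035)·[0.5097·2.5044 + 0.4903·0.0000] = 1.2325

€1.23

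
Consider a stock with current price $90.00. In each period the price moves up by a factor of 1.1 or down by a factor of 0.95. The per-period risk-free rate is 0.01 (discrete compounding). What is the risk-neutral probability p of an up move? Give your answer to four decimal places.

p = 0.4000

Risk-neutral probability p = (1 + 0.01 − 0.95)/(1.1 − 0.95) = 0.0600/0.1500 = 0.4000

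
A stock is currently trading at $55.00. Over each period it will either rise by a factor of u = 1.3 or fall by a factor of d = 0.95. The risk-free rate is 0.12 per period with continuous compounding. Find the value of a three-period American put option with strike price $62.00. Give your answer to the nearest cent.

$7.00

Risk-neutral probability p = (e^0.12 − 0.95)/(1.3 − 0.95) = 0.1775/0.3500 = 0.5071
Terminal stock prices: S_uuu = 120.8, S_uud = 88.3, S_udd = 64.53, S_ddd = 47.16
Terminal payoffs (K − S): max(-58.84, 0) = 0, max(-26.3, 0) = 0, max(-2.529, 0) = 0, max(14.84, 0) = 14.84
Node uu (S = 92.95): continuation = e^(−0.12)·[0.5071·0.0000 + 0.4929·0.0000] = 0.0000; exercise value = 0.0000 ≤ continuation, so V_uu = 0.0000
Node ud (S = 67.92): continuation = e^(−0.12)·[0.5071·0.0000 + 0.4929·0.0000] = 0.0000; exercise value = 0.0000 ≤ continuation, so V_ud = 0.0000
Node dd (S = 49.64): continuation = e^(−0.12)·[0.5071·0.0000 + 0.4929·14.8444] = 6.4890; exercise value = 12.3625 > continuation, so V_dd = 12.3625 (exercise)
Node u (S = 71.5): continuation = e^(−0.12)·[0.5071·0.0000 + 0.4929·0.0000] = 0.0000; exercise value = 0.0000 ≤ continuation, so V_u = 0.0000
Node d (S = 52.25): continuation = e^(−0.12)·[0.5071·0.0000 + 0.4929·12.3625] = 5.4041; exercise value = 9.7500 > continuation, so V_d = 9.7500 (exercise)
Node 0 (S = 55): continuation = e^(−0.12)·[0.5071·0.0000 + 0.4929·9.7500] = 4.2620; exercise value = 7.0000 > continuation, so V_0 = 7.0000 (exercise)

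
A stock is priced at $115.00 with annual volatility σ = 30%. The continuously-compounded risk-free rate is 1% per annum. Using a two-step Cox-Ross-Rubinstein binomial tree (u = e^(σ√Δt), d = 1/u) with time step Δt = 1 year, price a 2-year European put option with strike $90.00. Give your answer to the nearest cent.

$8.20

CRR parameters: u = e^(σ√Δt) = e^(0.3·√1) = 1.3499, d = 1/u = 0.7408
Per-period rate: rΔt = 0.01·1 = 0.01, so R = e^0.01 = 1.0101
Risk-neutral probability p = (e^0.01 − 0.7408)/(1.3499 − 0.7408) = 0.2692/0.6090 = 0.4421
Terminal stock prices: S_uu = 209.5, S_ud = 115, S_dd = 63.11
Terminal payoffs (K − S): max(-119.5, 0) = 0, max(-25, 0) = 0, max(26.89, 0) = 26.89
Node u (S = 155.2): V_u = e^(−0.01)·[0.4421·0.0000 + 0.5579·0.0000] = 0.0000
Node d (S = 85.19): V_d = e^(−0.01)·[0.4421·0.0000 + 0.5579·26.8867] = 14.8519
Node 0 (S = 115): V_0 = e^(−0.01)·[0.4421·0.0000 + 0.5579·14.8519] = 8.2040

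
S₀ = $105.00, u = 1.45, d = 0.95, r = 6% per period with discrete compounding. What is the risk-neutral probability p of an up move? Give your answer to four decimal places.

Risk-neutral probability p = (1 + 0.06 − 0.95)/(1.45 − 0.95) = 0.1100/0.5000 = 0.2200

p = 0.2200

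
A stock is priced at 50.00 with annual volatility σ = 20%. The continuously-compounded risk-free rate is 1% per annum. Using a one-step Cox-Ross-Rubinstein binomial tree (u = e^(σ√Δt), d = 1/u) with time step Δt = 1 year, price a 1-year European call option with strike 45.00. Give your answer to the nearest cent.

CRR parameters: u = e^(σ√Δt) = e^(0.2·√1) = 1.2214, d = 1/u = 0.8187
Per-period rate: rΔt = 0.01·1 = 0.01, so R = e^0.01 = 1.0101
Risk-neutral probability p = (e^0.01 − 0.8187)/(1.2214 − 0.8187) = 0.1913/0.4027 = 0.4751
Terminal stock prices: S_u = 61.07, S_d = 40.94
Terminal payoffs (S − K): max(16.07, 0) = 16.07, max(-4.063, 0) = 0
Node 0 (S = 50): V_0 = e^(−0.01)·[0.4751·16.0701 + 0.5249·0.0000] = 7.5593

7.56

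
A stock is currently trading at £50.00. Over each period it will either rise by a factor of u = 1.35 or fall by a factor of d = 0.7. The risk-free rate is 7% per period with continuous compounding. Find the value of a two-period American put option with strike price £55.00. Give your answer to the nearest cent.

£9.61

Risk-neutral probability p = (e^0.07 − 0.7)/(1.35 − 0.7) = 0.3725/0.6500 = 0.5731
Terminal stock prices: S_uu = 91.13, S_ud = 47.25, S_dd = 24.5
Terminal payoffs (K − S): max(-36.13, 0) = 0, max(7.75, 0) = 7.75, max(30.5, 0) = 30.5
Node u (S = 67.5): continuation = e^(−0.07)·[0.5731·0.0000 + 0.4269·7.7500] = 3.0849; exercise value = 0.0000 ≤ continuation, so V_u = 3.0849
Node d (S = 35): continuation = e^(−0.07)·[0.5731·7.7500 + 0.4269·30.5000] = 16.2817; exercise value = 20.0000 > continuation, so V_d = 20.0000 (exercise)
Node 0 (S = 50): continuation = e^(−0.07)·[0.5731·3.0849 + 0.4269·20.0000] = 9.6094; exercise value = 5.0000 ≤ continuation, so V_0 = 9.6094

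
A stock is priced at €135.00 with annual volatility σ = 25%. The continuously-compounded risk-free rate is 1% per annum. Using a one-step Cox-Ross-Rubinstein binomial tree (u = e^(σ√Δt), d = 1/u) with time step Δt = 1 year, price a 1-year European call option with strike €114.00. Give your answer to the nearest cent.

€26.89

CRR parameters: u = e^(σ√Δt) = e^(0.25·√1) = 1.2840, d = 1/u = 0.7788
Per-period rate: rΔt = 0.01·1 = 0.01, so R = e^0.01 = 1.0101
Risk-neutral probability p = (e^0.01 − 0.7788)/(1.2840 − 0.7788) = 0.2312/0.5052 = 0.4577
Terminal stock prices: S_u = 173.3, S_d = 105.1
Terminal payoffs (S − K): max(59.34, 0) = 59.34, max(-8.862, 0) = 0
Node 0 (S = 135): V_0 = e^(−0.01)·[0.4577·59.3434 + 0.5423·0.0000] = 26.8922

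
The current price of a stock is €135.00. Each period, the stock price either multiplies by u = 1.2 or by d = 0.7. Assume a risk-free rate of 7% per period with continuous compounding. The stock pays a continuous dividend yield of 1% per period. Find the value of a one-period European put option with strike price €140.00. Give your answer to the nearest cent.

€11.72

Per-period risk-free factor R = e^0.07 = 1.0725; dividend-adjusted growth = e^(0.07−0.01) = 1.0618.
Risk-neutral probability p = (1.0618 − 0.7)/(1.2 − 0.7) = 0.3618/0.5000 = 0.7237
Terminal stock prices: S_u = 162, S_d = 94.5
Terminal payoffs (K − S): max(-22, 0) = 0, max(45.5, 0) = 45.5
Node 0 (S = 135): V_0 = e^(−0.07)·[0.7237·0.0000 + 0.2763·45.5000] = 11.7229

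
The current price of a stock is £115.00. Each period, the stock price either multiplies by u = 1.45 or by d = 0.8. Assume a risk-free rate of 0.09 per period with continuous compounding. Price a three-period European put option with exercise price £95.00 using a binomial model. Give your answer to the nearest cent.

Risk-neutral probability p = (e^0.09 − 0.8)/(1.45 − 0.8) = 0.2942/0.6500 = 0.4526
Terminal stock prices: S_uuu = 350.6, S_uud = 193.4, S_udd = 106.7, S_ddd = 58.88
Terminal payoffs (K − S): max(-255.6, 0) = 0, max(-98.43, 0) = 0, max(-11.72, 0) = 0, max(36.12, 0) = 36.12
Node uu (S = 241.8): V_uu = e^(−0.09)·[0.4526·0.0000 + 0.5474·0.0000] = 0.0000
Node ud (S = 133.4): V_ud = e^(−0.09)·[0.4526·0.0000 + 0.5474·0.0000] = 0.0000
Node dd (S = 73.6): V_dd = e^(−0.09)·[0.4526·0.0000 + 0.5474·36.1200] = 18.0711
Node u (S = 166.8): V_u = e^(−0.09)·[0.4526·0.0000 + 0.5474·0.0000] = 0.0000
Node d (S = 92): V_d = e^(−0.09)·[0.4526·0.0000 + 0.5474·18.0711] = 9.0411
Node 0 (S = 115): V_0 = e^(−0.09)·[0.4526·0.0000 + 0.5474·9.0411] = 4.5233

£4.52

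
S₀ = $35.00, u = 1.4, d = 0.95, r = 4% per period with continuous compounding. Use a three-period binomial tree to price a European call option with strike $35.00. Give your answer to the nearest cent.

Risk-neutral probability p = (e^0.04 − 0.95)/(1.4 − 0.95) = 0.0908/0.4500 = 0.2018
Terminal stock prices: S_uuu = 96.04, S_uud = 65.17, S_udd = 44.22, S_ddd = 30.01
Terminal payoffs (S − K): max(61.04, 0) = 61.04, max(30.17, 0) = 30.17, max(9.222, 0) = 9.222, max(-4.992, 0) = 0
Node uu (S = 68.6): V_uu = e^(−0.04)·[0.2018·61.0400 + 0.7982·30.1700] = 34.9724
Node ud (S = 46.55): V_ud = e^(−0.04)·[0.2018·30.1700 + 0.7982·9.2225] = 12.9224
Node dd (S = 31.59): V_dd = e^(−0.04)·[0.2018·9.2225 + 0.7982·0.0000] = 1.7881
Node u (S = 49): V_u = e^(−0.04)·[0.2018·34.9724 + 0.7982·12.9224] = 16.6909
Node d (S = 33.25): V_d = e^(−0.04)·[0.2018·12.9224 + 0.7982·1.7881] = 3.8768
Node 0 (S = 35): V_0 = e^(−0.04)·[0.2018·16.6909 + 0.7982·3.8768] = 6.2093

$6.21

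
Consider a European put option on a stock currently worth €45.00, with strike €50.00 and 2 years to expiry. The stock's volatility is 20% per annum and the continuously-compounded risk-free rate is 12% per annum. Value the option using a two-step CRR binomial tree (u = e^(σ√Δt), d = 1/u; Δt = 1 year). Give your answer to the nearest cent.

€2.26

CRR parameters: u = e^(σ√Δt) = e^(0.2·√1) = 1.2214, d = 1/u = 0.8187
Per-period rate: rΔt = 0.12·1 = 0.12, so R = e^0.12 = 1.1275
Risk-neutral probability p = (e^0.12 − 0.8187)/(1.2214 − 0.8187) = 0.3088/0.4027 = 0.7668
Terminal stock prices: S_uu = 67.13, S_ud = 45, S_dd = 30.16
Terminal payoffs (K − S): max(-17.13, 0) = 0, max(5, 0) = 5, max(19.84, 0) = 19.84
Node u (S = 54.96): V_u = e^(−0.12)·[0.7668·0.0000 + 0.2332·5.0000] = 1.0342
Node d (S = 36.84): V_d = e^(−0.12)·[0.7668·5.0000 + 0.2332·19.8356] = 7.5031
Node 0 (S = 45): V_0 = e^(−0.12)·[0.7668·1.0342 + 0.2332·7.5031] = 2.2552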